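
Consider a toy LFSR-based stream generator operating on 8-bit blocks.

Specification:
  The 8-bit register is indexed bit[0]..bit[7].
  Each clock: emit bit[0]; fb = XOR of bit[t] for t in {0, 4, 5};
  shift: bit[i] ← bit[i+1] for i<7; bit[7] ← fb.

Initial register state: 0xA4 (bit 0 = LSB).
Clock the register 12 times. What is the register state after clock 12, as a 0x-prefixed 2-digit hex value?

0x78

reg_0 = 0xA4
clock 1: out=0, reg = 0xD2
clock 2: out=0, reg = 0xE9
clock 3: out=1, reg = 0x74
clock 4: out=0, reg = 0x3A
clock 5: out=0, reg = 0x1D
clock 6: out=1, reg = 0x0E
clock 7: out=0, reg = 0x07
clock 8: out=1, reg = 0x83
clock 9: out=1, reg = 0xC1
clock 10: out=1, reg = 0xE0
clock 11: out=0, reg = 0xF0
clock 12: out=0, reg = 0x78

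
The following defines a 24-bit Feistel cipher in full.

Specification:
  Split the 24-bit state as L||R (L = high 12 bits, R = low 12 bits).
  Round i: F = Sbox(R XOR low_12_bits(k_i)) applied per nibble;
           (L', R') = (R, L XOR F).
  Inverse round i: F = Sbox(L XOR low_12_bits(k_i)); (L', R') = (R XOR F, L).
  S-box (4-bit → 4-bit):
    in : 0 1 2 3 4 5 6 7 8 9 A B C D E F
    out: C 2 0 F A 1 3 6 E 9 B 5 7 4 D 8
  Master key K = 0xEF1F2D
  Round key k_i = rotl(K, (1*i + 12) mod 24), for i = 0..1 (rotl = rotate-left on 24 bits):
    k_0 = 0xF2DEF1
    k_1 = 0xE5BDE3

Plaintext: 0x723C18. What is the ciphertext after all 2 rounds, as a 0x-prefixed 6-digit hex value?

0x7FA731

s_0 = plaintext = 0x723C18
s_1 = Round(s_0, k_0) = 0xC187FA
s_2 = Round(s_1, k_1) = 0x7FA731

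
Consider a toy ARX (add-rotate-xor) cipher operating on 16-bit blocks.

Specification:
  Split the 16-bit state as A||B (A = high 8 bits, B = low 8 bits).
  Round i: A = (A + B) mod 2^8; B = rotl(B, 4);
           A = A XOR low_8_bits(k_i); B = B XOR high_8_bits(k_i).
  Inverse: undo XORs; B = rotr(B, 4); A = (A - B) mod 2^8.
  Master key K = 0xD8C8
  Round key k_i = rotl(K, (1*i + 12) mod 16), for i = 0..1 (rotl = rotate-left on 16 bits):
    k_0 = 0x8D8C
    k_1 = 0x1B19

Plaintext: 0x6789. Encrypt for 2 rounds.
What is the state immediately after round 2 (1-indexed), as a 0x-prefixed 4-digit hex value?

0x884A

s_0 = plaintext = 0x6789
s_1 = Round(s_0, k_0) = 0x7C15
s_2 = Round(s_1, k_1) = 0x884A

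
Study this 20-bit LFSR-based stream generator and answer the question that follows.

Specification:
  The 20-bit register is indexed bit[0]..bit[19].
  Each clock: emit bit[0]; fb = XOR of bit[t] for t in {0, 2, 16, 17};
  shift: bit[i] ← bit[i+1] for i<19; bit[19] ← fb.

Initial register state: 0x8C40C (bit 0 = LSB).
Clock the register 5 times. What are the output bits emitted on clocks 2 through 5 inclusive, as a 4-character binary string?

0110

reg_0 = 0x8C40C
clock 1: out=0, reg = 0xC6206
clock 2: out=0, reg = 0xE3103
clock 3: out=1, reg = 0x71881
clock 4: out=1, reg = 0xB8C40
clock 5: out=0, reg = 0x5C620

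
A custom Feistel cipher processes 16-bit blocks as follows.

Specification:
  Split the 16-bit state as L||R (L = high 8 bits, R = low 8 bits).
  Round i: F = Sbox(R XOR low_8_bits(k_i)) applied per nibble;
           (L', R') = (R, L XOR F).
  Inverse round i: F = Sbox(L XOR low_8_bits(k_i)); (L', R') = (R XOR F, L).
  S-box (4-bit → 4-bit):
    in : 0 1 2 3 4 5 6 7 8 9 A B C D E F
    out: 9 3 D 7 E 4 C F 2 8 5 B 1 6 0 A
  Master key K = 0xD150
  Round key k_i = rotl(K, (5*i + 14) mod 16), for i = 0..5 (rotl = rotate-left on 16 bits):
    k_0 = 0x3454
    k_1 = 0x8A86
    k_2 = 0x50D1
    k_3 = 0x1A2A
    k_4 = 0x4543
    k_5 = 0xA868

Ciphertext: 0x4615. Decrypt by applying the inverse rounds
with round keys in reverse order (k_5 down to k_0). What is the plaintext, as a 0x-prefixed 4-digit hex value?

s_0 = ciphertext = 0x4615
s_1 = InvRound(s_0, k_5) = 0xC546
s_2 = InvRound(s_1, k_4) = 0x6AC5
s_3 = InvRound(s_2, k_3) = 0x2C6A
s_4 = InvRound(s_3, k_2) = 0xCC2C
s_5 = InvRound(s_4, k_1) = 0xC9CC
s_6 = InvRound(s_5, k_0) = 0x4AC9

0x4AC9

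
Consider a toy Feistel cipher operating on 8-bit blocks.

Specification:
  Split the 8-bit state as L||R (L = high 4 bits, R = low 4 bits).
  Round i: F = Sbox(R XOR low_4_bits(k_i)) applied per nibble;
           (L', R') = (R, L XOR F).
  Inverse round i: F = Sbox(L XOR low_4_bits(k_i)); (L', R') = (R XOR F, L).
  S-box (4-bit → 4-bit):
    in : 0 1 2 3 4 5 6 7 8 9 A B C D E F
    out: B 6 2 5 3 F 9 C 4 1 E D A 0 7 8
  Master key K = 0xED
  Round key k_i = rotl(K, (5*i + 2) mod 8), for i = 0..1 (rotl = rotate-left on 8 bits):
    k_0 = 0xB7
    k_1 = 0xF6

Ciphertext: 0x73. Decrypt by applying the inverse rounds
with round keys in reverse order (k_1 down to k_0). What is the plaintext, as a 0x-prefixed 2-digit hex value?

s_0 = ciphertext = 0x73
s_1 = InvRound(s_0, k_1) = 0x57
s_2 = InvRound(s_1, k_0) = 0x55

0x55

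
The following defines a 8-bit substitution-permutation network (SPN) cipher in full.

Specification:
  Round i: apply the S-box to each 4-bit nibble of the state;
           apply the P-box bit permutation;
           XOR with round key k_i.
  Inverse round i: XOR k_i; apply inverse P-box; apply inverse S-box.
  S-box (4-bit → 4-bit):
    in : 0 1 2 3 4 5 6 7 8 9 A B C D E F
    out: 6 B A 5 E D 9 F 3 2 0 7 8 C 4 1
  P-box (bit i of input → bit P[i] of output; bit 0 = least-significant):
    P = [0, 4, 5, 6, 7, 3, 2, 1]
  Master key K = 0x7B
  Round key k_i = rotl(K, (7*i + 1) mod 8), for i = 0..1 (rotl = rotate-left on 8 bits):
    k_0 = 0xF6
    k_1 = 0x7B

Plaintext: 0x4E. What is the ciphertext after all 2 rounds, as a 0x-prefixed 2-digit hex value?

0x6C

s_0 = plaintext = 0x4E
s_1 = Round(s_0, k_0) = 0xD8
s_2 = Round(s_1, k_1) = 0x6C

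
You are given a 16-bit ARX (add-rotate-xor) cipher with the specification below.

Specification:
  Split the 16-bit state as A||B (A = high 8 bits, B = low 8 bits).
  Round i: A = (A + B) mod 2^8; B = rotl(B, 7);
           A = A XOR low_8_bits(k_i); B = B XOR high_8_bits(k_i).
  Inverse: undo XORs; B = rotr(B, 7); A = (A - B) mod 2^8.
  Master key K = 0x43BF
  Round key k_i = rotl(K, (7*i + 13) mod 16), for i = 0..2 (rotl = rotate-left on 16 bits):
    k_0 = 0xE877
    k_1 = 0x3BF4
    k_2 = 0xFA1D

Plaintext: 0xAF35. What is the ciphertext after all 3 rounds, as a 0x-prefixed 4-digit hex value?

s_0 = plaintext = 0xAF35
s_1 = Round(s_0, k_0) = 0x9372
s_2 = Round(s_1, k_1) = 0xF102
s_3 = Round(s_2, k_2) = 0xEEFB

0xEEFB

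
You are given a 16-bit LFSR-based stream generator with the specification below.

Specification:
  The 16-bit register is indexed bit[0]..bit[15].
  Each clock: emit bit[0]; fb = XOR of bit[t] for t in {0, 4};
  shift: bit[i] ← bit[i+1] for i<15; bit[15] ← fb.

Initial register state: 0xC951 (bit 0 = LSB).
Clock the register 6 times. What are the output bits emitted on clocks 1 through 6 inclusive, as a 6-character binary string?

reg_0 = 0xC951
clock 1: out=1, reg = 0x64A8
clock 2: out=0, reg = 0x3254
clock 3: out=0, reg = 0x992A
clock 4: out=0, reg = 0x4C95
clock 5: out=1, reg = 0x264A
clock 6: out=0, reg = 0x1325

100010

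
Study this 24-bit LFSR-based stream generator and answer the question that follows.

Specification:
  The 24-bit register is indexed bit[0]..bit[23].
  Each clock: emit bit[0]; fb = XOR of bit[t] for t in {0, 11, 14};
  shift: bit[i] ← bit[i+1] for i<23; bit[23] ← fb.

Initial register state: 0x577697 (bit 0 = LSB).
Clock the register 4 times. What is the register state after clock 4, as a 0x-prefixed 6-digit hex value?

0x457769

reg_0 = 0x577697
clock 1: out=1, reg = 0x2BBB4B
clock 2: out=1, reg = 0x15DDA5
clock 3: out=1, reg = 0x8AEED2
clock 4: out=0, reg = 0x457769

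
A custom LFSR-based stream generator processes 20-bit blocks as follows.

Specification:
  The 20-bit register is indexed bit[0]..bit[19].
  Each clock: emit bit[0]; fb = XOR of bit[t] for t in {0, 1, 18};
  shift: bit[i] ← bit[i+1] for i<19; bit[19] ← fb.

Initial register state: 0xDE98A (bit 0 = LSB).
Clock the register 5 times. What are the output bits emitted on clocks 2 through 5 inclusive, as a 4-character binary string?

1010

reg_0 = 0xDE98A
clock 1: out=0, reg = 0x6F4C5
clock 2: out=1, reg = 0x37A62
clock 3: out=0, reg = 0x9BD31
clock 4: out=1, reg = 0xCDE98
clock 5: out=0, reg = 0xE6F4C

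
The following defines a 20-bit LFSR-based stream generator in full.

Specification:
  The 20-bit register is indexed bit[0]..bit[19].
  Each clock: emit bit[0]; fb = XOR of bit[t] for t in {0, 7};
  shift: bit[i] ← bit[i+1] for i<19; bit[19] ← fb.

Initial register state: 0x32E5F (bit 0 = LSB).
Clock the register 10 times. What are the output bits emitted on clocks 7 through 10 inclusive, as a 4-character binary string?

reg_0 = 0x32E5F
clock 1: out=1, reg = 0x9972F
clock 2: out=1, reg = 0xCCB97
clock 3: out=1, reg = 0x665CB
clock 4: out=1, reg = 0x332E5
clock 5: out=1, reg = 0x19972
clock 6: out=0, reg = 0x0CCB9
clock 7: out=1, reg = 0x0665C
clock 8: out=0, reg = 0x0332E
clock 9: out=0, reg = 0x01997
clock 10: out=1, reg = 0x00CCB

1001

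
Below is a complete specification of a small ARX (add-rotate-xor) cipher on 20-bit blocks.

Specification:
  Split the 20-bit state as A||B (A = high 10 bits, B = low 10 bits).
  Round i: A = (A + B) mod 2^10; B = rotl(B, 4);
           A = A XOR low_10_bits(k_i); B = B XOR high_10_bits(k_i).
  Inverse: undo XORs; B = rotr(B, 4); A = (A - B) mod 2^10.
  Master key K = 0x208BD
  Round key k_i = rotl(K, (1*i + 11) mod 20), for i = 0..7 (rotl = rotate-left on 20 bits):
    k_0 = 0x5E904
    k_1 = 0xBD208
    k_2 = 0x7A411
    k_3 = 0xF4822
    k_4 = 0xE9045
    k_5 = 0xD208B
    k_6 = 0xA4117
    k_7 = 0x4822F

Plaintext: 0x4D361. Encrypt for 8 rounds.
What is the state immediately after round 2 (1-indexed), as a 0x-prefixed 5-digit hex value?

s_0 = plaintext = 0x4D361
s_1 = Round(s_0, k_0) = 0x64767
s_2 = Round(s_1, k_1) = 0xBC089
s_3 = Round(s_2, k_2) = 0xDA17B
s_4 = Round(s_3, k_3) = 0x30467
s_5 = Round(s_4, k_4) = 0x5B5D5
s_6 = Round(s_5, k_5) = 0xF261F
s_7 = Round(s_6, k_6) = 0x3FF68
s_8 = Round(s_7, k_7) = 0x923AD

0xBC089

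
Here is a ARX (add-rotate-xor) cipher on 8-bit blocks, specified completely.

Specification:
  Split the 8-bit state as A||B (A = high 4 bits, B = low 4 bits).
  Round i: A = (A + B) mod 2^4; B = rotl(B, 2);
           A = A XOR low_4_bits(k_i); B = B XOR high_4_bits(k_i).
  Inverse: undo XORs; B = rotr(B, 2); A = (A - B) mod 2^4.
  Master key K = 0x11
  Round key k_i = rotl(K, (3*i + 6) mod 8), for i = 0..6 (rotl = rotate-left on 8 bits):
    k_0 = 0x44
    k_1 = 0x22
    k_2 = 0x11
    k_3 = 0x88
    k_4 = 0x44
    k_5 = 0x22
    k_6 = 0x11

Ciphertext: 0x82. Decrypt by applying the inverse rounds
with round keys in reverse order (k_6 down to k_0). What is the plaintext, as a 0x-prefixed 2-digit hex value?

s_0 = ciphertext = 0x82
s_1 = InvRound(s_0, k_6) = 0xDC
s_2 = InvRound(s_1, k_5) = 0x4B
s_3 = InvRound(s_2, k_4) = 0x1F
s_4 = InvRound(s_3, k_3) = 0xCD
s_5 = InvRound(s_4, k_2) = 0xA3
s_6 = InvRound(s_5, k_1) = 0x44
s_7 = InvRound(s_6, k_0) = 0x00

0x00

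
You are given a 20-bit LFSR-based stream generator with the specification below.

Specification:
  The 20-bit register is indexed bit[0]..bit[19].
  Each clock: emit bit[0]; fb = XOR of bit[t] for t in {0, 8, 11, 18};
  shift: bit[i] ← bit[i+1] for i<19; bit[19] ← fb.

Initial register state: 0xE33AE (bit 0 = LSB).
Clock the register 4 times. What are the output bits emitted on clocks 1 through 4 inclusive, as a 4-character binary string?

0111

reg_0 = 0xE33AE
clock 1: out=0, reg = 0x719D7
clock 2: out=1, reg = 0x38CEB
clock 3: out=1, reg = 0x1C675
clock 4: out=1, reg = 0x8E33A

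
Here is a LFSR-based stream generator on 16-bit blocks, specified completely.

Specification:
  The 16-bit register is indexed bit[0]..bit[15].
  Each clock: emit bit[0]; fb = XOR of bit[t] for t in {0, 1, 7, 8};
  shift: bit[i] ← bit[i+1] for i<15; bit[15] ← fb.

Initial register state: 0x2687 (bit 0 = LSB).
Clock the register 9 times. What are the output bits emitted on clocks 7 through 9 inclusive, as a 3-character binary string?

010

reg_0 = 0x2687
clock 1: out=1, reg = 0x9343
clock 2: out=1, reg = 0xC9A1
clock 3: out=1, reg = 0xE4D0
clock 4: out=0, reg = 0xF268
clock 5: out=0, reg = 0x7934
clock 6: out=0, reg = 0xBC9A
clock 7: out=0, reg = 0x5E4D
clock 8: out=1, reg = 0xAF26
clock 9: out=0, reg = 0x5793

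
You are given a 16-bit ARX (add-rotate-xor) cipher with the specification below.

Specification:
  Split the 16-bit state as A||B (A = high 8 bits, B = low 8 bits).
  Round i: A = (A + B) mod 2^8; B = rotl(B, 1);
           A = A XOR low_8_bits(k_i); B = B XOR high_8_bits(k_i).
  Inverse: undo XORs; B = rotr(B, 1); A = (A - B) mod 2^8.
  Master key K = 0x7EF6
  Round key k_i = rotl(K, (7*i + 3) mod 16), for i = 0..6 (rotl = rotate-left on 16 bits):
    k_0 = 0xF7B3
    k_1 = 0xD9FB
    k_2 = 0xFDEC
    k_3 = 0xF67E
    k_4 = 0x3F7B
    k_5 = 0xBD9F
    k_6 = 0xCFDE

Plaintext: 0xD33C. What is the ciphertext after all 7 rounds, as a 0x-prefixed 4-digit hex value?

s_0 = plaintext = 0xD33C
s_1 = Round(s_0, k_0) = 0xBC8F
s_2 = Round(s_1, k_1) = 0xB0C6
s_3 = Round(s_2, k_2) = 0x9A70
s_4 = Round(s_3, k_3) = 0x7416
s_5 = Round(s_4, k_4) = 0xF113
s_6 = Round(s_5, k_5) = 0x9B9B
s_7 = Round(s_6, k_6) = 0xE8F8

0xE8F8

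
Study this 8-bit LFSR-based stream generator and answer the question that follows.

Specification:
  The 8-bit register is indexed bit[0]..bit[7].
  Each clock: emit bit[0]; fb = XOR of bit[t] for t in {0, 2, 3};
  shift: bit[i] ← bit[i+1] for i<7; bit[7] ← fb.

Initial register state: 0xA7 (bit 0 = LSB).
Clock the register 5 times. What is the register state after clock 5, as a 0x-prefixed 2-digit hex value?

reg_0 = 0xA7
clock 1: out=1, reg = 0x53
clock 2: out=1, reg = 0xA9
clock 3: out=1, reg = 0x54
clock 4: out=0, reg = 0xAA
clock 5: out=0, reg = 0xD5

0xD5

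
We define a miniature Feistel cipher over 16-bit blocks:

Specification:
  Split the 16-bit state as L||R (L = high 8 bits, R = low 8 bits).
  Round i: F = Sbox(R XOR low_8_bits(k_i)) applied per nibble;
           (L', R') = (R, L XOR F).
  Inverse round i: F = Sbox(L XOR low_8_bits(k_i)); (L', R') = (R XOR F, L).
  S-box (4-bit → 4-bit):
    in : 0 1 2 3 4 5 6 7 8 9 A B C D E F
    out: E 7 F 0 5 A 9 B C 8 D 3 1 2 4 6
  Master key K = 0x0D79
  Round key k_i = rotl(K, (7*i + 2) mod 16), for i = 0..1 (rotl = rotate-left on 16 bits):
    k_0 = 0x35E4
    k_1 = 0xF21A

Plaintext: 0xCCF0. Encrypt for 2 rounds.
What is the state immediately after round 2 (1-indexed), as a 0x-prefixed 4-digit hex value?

s_0 = plaintext = 0xCCF0
s_1 = Round(s_0, k_0) = 0xF0B9
s_2 = Round(s_1, k_1) = 0xB920

0xB920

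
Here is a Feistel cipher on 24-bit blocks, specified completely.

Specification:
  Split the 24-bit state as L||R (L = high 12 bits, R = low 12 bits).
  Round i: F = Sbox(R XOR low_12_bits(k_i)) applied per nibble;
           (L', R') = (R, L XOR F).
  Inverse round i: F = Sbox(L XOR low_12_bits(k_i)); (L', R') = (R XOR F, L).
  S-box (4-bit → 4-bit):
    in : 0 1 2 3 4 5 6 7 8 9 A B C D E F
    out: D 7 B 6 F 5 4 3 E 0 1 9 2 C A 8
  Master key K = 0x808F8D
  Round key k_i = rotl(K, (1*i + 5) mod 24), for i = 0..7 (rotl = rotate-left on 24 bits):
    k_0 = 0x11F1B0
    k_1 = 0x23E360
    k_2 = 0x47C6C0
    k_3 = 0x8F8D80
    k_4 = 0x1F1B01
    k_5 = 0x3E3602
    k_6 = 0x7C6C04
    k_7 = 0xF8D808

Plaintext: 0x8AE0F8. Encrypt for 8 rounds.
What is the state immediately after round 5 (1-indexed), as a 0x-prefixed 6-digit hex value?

0xE70532

s_0 = plaintext = 0x8AE0F8
s_1 = Round(s_0, k_0) = 0x0F8F50
s_2 = Round(s_1, k_1) = 0xF50295
s_3 = Round(s_2, k_2) = 0x295005
s_4 = Round(s_3, k_3) = 0x005E70
s_5 = Round(s_4, k_4) = 0xE70532
s_6 = Round(s_5, k_5) = 0x53281D
s_7 = Round(s_6, k_6) = 0x81DA42
s_8 = Round(s_7, k_7) = 0xA423EC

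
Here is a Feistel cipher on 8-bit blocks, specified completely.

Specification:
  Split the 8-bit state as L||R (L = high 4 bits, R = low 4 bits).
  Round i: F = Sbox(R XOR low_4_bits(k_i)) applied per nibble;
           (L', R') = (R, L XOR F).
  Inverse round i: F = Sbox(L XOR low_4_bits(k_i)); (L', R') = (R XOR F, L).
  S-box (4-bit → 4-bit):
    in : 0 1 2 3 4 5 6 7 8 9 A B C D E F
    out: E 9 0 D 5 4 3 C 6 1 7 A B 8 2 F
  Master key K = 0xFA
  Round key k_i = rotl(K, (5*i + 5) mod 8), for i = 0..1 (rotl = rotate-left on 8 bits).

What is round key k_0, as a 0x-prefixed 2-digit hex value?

K = 0xFA
k_0 = rotl(K, (5*0+5) mod 8) = rotl(K, 5) = 0x5F

0x5F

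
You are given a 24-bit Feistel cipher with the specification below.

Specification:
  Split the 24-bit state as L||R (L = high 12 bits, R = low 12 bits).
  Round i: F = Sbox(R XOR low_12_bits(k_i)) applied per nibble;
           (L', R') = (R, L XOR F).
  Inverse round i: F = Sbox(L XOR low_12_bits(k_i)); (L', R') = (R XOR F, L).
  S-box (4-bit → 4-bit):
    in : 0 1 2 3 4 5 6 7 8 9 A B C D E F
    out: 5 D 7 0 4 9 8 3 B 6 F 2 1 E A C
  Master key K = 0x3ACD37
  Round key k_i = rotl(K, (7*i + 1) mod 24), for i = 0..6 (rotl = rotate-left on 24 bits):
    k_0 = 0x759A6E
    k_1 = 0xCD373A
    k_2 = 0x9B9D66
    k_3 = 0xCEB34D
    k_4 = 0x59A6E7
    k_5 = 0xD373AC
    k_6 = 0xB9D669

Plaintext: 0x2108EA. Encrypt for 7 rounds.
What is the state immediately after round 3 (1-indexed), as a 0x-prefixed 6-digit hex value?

s_0 = plaintext = 0x2108EA
s_1 = Round(s_0, k_0) = 0x8EA5A4
s_2 = Round(s_1, k_1) = 0x5A4F80
s_3 = Round(s_2, k_2) = 0xF8020C
s_4 = Round(s_3, k_3) = 0x20C2CD
s_5 = Round(s_4, k_4) = 0x2CD673
s_6 = Round(s_5, k_5) = 0x673B21
s_7 = Round(s_6, k_6) = 0xB21838

0xF8020C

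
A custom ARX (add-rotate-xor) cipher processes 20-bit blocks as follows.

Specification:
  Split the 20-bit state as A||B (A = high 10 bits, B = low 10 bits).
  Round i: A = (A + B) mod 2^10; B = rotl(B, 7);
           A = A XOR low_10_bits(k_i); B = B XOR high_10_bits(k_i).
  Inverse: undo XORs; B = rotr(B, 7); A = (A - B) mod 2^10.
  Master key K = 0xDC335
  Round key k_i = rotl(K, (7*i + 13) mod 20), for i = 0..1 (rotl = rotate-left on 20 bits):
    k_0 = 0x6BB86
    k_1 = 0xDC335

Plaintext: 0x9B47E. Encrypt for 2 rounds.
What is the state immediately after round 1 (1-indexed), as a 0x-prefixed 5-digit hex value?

0x5B6A1

s_0 = plaintext = 0x9B47E
s_1 = Round(s_0, k_0) = 0x5B6A1
s_2 = Round(s_1, k_1) = 0xCEFA4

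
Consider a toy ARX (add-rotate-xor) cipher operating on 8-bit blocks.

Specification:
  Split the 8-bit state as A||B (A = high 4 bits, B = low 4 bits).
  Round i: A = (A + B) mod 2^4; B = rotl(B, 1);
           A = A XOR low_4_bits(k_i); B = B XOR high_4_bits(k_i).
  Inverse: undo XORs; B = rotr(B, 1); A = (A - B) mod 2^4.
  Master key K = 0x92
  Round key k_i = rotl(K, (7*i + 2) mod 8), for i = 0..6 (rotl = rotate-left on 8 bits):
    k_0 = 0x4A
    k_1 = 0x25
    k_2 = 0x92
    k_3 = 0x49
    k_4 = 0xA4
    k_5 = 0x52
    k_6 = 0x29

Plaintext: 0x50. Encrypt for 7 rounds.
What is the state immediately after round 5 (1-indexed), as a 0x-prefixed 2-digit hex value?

s_0 = plaintext = 0x50
s_1 = Round(s_0, k_0) = 0xF4
s_2 = Round(s_1, k_1) = 0x6A
s_3 = Round(s_2, k_2) = 0x2C
s_4 = Round(s_3, k_3) = 0x7D
s_5 = Round(s_4, k_4) = 0x01
s_6 = Round(s_5, k_5) = 0x37
s_7 = Round(s_6, k_6) = 0x3C

0x01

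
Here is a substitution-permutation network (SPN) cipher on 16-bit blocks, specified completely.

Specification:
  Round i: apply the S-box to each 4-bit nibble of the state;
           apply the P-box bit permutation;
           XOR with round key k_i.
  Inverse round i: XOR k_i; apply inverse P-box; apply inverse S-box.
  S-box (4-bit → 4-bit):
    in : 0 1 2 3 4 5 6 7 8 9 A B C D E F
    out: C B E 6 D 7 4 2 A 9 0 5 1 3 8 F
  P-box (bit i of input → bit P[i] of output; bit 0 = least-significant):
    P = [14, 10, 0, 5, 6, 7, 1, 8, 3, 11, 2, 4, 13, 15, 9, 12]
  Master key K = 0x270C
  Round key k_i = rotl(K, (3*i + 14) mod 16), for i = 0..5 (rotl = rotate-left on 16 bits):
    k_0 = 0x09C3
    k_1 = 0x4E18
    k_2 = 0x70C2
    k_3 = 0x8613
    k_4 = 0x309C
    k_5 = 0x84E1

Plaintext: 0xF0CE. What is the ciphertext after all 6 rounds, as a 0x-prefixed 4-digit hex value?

s_0 = plaintext = 0xF0CE
s_1 = Round(s_0, k_0) = 0xBBB7
s_2 = Round(s_1, k_1) = 0x6856
s_3 = Round(s_2, k_2) = 0x7A11
s_4 = Round(s_3, k_3) = 0x43F3
s_5 = Round(s_4, k_4) = 0x0F5B
s_6 = Round(s_5, k_5) = 0xDE3E

0xDE3E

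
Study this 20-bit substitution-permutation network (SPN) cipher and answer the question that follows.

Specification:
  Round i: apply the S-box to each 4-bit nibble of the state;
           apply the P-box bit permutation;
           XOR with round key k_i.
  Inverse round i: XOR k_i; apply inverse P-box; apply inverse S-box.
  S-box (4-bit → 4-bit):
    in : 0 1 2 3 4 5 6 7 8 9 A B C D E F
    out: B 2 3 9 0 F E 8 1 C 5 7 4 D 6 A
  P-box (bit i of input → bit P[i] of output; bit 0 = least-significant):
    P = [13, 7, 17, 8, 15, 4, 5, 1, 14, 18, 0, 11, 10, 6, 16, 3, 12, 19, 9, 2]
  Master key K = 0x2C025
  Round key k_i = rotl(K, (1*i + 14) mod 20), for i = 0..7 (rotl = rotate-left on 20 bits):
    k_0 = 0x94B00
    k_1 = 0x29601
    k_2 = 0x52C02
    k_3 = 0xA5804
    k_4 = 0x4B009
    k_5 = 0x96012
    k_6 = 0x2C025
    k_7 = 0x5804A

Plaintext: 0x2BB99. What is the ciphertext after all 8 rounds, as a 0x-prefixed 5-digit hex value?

0xB5482

s_0 = plaintext = 0x2BB99
s_1 = Round(s_0, k_0) = 0x61E63
s_2 = Round(s_1, k_1) = 0xEB576
s_3 = Round(s_2, k_2) = 0xA63C1
s_4 = Round(s_3, k_3) = 0xB02EC
s_5 = Round(s_4, k_4) = 0xAE671
s_6 = Round(s_5, k_5) = 0xC7AD1
s_7 = Round(s_6, k_6) = 0x2028E
s_8 = Round(s_7, k_7) = 0xB5482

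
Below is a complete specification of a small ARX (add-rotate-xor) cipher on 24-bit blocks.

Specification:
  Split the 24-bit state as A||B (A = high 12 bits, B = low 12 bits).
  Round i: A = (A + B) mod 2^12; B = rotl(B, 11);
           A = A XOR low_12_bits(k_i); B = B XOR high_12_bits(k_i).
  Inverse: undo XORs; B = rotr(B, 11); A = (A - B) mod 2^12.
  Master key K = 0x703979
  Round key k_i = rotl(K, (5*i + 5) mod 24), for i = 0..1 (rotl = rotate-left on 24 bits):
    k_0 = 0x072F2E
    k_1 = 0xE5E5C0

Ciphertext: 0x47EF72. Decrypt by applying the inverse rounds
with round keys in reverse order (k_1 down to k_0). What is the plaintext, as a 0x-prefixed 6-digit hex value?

0xBF4454

s_0 = ciphertext = 0x47EF72
s_1 = InvRound(s_0, k_1) = 0xF66258
s_2 = InvRound(s_1, k_0) = 0xBF4454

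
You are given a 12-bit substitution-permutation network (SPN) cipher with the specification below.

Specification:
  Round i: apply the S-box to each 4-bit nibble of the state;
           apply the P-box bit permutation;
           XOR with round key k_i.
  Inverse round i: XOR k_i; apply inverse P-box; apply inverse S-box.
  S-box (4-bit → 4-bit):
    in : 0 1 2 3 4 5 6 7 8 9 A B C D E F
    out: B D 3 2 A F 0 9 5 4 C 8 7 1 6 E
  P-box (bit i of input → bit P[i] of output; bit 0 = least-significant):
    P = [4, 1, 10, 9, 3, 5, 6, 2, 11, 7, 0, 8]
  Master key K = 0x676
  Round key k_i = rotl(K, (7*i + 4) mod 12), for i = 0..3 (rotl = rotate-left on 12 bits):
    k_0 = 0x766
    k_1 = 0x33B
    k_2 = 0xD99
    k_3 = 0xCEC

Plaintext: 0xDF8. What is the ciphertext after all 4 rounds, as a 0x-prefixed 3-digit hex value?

s_0 = plaintext = 0xDF8
s_1 = Round(s_0, k_0) = 0xB12
s_2 = Round(s_1, k_1) = 0x265
s_3 = Round(s_2, k_2) = 0x30B
s_4 = Round(s_3, k_3) = 0xE40

0xE40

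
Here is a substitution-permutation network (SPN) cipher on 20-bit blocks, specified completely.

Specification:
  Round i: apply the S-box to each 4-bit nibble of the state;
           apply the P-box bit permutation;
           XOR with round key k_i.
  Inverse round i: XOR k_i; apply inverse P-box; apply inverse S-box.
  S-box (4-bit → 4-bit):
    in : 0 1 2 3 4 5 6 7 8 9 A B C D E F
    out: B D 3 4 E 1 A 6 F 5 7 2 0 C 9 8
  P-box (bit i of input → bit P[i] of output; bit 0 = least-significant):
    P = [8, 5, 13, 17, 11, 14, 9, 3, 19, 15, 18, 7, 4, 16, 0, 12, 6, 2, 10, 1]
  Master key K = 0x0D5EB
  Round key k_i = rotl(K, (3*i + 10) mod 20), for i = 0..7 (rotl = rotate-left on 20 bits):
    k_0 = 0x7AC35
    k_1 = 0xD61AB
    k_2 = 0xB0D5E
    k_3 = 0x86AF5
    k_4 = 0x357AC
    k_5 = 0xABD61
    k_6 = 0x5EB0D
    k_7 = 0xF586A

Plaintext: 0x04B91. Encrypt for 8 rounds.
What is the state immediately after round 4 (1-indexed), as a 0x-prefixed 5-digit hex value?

0xF75A0

s_0 = plaintext = 0x04B91
s_1 = Round(s_0, k_0) = 0x41772
s_2 = Round(s_1, k_1) = 0x9B69C
s_3 = Round(s_2, k_2) = 0xA839E
s_4 = Round(s_3, k_3) = 0xF75A0
s_5 = Round(s_4, k_4) = 0x81C8F
s_6 = Round(s_5, k_5) = 0x8E33E
s_7 = Round(s_6, k_6) = 0x3FC5B
s_8 = Round(s_7, k_7) = 0xF444A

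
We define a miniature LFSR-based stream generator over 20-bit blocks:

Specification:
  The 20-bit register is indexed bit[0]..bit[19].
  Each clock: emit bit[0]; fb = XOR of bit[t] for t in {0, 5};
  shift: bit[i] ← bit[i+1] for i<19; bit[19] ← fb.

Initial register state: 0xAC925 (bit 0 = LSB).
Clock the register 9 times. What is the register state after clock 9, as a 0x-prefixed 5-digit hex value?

reg_0 = 0xAC925
clock 1: out=1, reg = 0x56492
clock 2: out=0, reg = 0x2B249
clock 3: out=1, reg = 0x95924
clock 4: out=0, reg = 0xCAC92
clock 5: out=0, reg = 0x65649
clock 6: out=1, reg = 0xB2B24
clock 7: out=0, reg = 0xD9592
clock 8: out=0, reg = 0x6CAC9
clock 9: out=1, reg = 0xB6564

0xB6564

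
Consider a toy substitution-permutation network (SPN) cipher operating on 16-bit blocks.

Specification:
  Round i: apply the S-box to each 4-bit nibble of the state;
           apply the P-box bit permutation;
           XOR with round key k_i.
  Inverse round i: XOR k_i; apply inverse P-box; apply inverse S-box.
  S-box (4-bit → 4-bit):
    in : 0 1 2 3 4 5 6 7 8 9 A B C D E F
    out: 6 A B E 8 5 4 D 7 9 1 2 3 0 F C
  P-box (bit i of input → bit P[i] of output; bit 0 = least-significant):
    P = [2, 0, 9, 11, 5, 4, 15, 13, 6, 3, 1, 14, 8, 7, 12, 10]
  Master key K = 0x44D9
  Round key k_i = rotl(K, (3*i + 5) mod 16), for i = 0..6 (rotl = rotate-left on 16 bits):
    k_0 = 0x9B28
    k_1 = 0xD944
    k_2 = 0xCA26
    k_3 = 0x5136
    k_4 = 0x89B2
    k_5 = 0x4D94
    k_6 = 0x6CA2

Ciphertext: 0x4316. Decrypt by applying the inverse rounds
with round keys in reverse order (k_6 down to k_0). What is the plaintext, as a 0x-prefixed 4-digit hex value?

s_0 = ciphertext = 0x4316
s_1 = InvRound(s_0, k_6) = 0x2D27
s_2 = InvRound(s_1, k_5) = 0xBF2B
s_3 = InvRound(s_2, k_4) = 0x3B10
s_4 = InvRound(s_3, k_3) = 0xDF97
s_5 = InvRound(s_4, k_2) = 0xEDCB
s_6 = InvRound(s_5, k_1) = 0x304C
s_7 = InvRound(s_6, k_0) = 0xAA77

0xAA77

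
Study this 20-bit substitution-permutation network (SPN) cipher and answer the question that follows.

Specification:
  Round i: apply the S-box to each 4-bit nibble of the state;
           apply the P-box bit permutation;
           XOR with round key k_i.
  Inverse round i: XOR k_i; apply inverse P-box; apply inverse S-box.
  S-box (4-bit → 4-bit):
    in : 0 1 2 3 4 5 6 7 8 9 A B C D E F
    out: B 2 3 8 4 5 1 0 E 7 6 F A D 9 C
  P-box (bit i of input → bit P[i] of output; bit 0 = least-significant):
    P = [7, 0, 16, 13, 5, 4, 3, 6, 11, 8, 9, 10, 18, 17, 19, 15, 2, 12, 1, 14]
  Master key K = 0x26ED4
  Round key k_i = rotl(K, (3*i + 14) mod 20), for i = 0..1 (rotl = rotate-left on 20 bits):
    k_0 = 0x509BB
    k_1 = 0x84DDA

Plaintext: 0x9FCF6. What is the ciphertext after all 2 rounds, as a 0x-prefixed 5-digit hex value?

0x7085C

s_0 = plaintext = 0x9FCF6
s_1 = Round(s_0, k_0) = 0xD9C75
s_2 = Round(s_1, k_1) = 0x7085C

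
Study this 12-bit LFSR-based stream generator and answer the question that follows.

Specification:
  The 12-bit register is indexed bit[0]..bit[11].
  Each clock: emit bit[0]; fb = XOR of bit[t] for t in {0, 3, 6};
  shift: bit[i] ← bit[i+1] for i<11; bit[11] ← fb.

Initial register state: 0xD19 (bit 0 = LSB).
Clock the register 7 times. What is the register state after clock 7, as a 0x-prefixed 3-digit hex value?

0x1DA

reg_0 = 0xD19
clock 1: out=1, reg = 0x68C
clock 2: out=0, reg = 0xB46
clock 3: out=0, reg = 0xDA3
clock 4: out=1, reg = 0xED1
clock 5: out=1, reg = 0x768
clock 6: out=0, reg = 0x3B4
clock 7: out=0, reg = 0x1DA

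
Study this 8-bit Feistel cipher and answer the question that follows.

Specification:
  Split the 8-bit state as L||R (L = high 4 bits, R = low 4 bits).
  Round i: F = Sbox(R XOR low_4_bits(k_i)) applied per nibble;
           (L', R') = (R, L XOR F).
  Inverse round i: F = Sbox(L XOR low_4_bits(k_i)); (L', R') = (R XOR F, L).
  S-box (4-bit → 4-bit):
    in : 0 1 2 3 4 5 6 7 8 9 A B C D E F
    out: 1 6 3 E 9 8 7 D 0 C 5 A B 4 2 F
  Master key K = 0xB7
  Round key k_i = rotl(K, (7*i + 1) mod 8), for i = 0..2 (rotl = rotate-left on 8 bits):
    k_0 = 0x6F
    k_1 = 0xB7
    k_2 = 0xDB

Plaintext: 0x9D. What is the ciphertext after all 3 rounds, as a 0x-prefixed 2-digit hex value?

0x99

s_0 = plaintext = 0x9D
s_1 = Round(s_0, k_0) = 0xDA
s_2 = Round(s_1, k_1) = 0xA9
s_3 = Round(s_2, k_2) = 0x99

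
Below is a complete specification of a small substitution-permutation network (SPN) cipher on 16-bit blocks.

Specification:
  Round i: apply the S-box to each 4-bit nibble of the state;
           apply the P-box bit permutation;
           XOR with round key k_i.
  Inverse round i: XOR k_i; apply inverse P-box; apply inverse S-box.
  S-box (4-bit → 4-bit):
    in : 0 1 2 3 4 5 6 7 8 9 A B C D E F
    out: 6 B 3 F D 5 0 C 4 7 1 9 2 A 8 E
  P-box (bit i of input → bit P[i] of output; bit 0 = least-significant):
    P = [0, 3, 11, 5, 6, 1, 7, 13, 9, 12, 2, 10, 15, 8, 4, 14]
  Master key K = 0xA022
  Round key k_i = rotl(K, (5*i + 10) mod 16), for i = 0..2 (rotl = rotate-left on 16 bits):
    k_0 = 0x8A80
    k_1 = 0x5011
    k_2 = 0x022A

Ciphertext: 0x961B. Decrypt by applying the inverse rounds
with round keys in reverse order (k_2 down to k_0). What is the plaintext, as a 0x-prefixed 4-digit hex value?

s_0 = ciphertext = 0x961B
s_1 = InvRound(s_0, k_2) = 0x5D6B
s_2 = InvRound(s_1, k_1) = 0x0E2F
s_3 = InvRound(s_2, k_0) = 0xA701

0xA701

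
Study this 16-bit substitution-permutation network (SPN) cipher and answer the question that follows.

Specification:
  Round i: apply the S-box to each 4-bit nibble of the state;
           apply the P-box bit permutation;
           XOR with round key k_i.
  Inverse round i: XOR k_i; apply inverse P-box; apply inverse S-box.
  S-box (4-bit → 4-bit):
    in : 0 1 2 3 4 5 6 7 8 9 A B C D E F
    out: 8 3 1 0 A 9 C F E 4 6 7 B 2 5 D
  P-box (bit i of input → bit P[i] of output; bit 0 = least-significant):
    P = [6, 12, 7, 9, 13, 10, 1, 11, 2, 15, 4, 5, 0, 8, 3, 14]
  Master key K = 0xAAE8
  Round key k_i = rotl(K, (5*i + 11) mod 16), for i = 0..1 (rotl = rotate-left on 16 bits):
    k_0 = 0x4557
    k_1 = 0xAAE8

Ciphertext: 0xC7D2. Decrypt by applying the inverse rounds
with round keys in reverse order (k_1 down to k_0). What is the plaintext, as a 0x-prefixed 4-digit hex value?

s_0 = ciphertext = 0xC7D2
s_1 = InvRound(s_0, k_1) = 0x8673
s_2 = InvRound(s_1, k_0) = 0x4C30

0x4C30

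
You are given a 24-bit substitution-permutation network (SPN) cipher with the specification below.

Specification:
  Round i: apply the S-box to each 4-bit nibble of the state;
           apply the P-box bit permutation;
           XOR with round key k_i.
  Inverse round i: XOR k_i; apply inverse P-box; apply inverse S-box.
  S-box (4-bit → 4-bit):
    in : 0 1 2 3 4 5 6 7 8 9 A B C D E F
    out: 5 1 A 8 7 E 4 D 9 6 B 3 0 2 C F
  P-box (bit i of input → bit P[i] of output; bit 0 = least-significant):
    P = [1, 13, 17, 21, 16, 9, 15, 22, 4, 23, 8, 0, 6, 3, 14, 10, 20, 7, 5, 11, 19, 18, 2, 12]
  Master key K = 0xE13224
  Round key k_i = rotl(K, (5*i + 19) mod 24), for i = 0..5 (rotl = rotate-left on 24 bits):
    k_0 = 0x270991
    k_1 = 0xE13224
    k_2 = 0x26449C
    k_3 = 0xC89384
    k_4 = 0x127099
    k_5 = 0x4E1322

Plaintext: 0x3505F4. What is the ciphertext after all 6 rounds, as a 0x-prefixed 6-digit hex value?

0x0665BE

s_0 = plaintext = 0x3505F4
s_1 = Round(s_0, k_0) = 0xE4F272
s_2 = Round(s_1, k_1) = 0x10C6C9
s_3 = Round(s_2, k_2) = 0x3C65BC
s_4 = Round(s_3, k_3) = 0x49C085
s_5 = Round(s_4, k_4) = 0x7D512D
s_6 = Round(s_5, k_5) = 0x0665BE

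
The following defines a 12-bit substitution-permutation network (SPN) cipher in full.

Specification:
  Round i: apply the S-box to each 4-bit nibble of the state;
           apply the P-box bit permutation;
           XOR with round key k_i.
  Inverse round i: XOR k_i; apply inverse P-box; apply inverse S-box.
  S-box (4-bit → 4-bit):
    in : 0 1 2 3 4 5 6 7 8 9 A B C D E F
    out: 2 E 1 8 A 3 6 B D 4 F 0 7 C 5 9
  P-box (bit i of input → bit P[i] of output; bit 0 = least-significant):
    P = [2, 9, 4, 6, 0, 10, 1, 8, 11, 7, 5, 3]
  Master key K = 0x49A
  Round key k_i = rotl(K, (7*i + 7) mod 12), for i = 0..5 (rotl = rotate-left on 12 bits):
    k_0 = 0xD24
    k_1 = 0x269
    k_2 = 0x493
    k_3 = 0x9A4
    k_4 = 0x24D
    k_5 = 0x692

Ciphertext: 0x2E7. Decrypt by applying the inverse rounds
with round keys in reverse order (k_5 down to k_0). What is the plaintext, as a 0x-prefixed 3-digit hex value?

s_0 = ciphertext = 0x2E7
s_1 = InvRound(s_0, k_5) = 0x958
s_2 = InvRound(s_1, k_4) = 0x2FC
s_3 = InvRound(s_2, k_3) = 0xF31
s_4 = InvRound(s_3, k_2) = 0xCD0
s_5 = InvRound(s_4, k_1) = 0xA56
s_6 = InvRound(s_5, k_0) = 0x911

0x911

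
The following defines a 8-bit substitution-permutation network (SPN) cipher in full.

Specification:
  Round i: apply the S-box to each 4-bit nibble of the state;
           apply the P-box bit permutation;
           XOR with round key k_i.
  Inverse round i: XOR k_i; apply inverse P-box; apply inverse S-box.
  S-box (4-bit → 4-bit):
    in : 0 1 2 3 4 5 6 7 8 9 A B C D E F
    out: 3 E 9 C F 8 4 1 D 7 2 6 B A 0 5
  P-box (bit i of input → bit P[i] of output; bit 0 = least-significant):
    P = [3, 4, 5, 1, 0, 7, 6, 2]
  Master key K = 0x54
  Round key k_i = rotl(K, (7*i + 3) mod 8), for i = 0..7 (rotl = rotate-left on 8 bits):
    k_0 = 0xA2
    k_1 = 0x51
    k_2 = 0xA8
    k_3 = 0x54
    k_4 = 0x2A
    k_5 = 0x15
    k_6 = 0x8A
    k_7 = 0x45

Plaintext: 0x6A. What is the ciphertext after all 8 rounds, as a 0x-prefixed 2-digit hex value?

0x37

s_0 = plaintext = 0x6A
s_1 = Round(s_0, k_0) = 0xF2
s_2 = Round(s_1, k_1) = 0x1A
s_3 = Round(s_2, k_2) = 0x7C
s_4 = Round(s_3, k_3) = 0x4F
s_5 = Round(s_4, k_4) = 0xC7
s_6 = Round(s_5, k_5) = 0x98
s_7 = Round(s_6, k_6) = 0x61
s_8 = Round(s_7, k_7) = 0x37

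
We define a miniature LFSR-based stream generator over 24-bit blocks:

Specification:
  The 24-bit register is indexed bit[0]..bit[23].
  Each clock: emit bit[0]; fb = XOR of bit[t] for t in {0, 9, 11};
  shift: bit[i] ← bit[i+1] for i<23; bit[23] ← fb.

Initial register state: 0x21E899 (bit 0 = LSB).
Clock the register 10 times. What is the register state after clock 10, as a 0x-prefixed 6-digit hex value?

reg_0 = 0x21E899
clock 1: out=1, reg = 0x10F44C
clock 2: out=0, reg = 0x087A26
clock 3: out=0, reg = 0x043D13
clock 4: out=1, reg = 0x021E89
clock 5: out=1, reg = 0x810F44
clock 6: out=0, reg = 0x4087A2
clock 7: out=0, reg = 0xA043D1
clock 8: out=1, reg = 0x5021E8
clock 9: out=0, reg = 0x2810F4
clock 10: out=0, reg = 0x14087A

0x14087A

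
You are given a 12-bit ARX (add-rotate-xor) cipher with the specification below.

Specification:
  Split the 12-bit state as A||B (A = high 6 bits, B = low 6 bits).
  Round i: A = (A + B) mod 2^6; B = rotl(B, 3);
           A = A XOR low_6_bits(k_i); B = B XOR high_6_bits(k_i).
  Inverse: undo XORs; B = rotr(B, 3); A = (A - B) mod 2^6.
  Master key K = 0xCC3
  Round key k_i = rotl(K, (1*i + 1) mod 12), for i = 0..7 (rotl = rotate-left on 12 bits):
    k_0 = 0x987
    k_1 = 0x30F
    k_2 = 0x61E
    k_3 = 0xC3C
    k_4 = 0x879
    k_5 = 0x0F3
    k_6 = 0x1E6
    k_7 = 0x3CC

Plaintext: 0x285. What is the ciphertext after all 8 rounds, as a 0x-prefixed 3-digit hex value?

s_0 = plaintext = 0x285
s_1 = Round(s_0, k_0) = 0x20E
s_2 = Round(s_1, k_1) = 0x67D
s_3 = Round(s_2, k_2) = 0x237
s_4 = Round(s_3, k_3) = 0x0CE
s_5 = Round(s_4, k_4) = 0xA10
s_6 = Round(s_5, k_5) = 0x2C1
s_7 = Round(s_6, k_6) = 0xA8F
s_8 = Round(s_7, k_7) = 0xD76

0xD76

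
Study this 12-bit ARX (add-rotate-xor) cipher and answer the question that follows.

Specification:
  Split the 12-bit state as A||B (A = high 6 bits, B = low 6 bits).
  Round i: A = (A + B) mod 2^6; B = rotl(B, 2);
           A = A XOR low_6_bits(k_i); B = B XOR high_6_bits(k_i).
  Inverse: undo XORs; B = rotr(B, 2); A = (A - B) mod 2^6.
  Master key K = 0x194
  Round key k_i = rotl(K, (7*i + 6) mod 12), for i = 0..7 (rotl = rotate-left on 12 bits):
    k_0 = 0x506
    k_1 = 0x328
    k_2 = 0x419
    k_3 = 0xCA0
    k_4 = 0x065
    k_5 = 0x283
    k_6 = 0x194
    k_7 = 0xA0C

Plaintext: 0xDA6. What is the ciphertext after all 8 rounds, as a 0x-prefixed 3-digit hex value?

s_0 = plaintext = 0xDA6
s_1 = Round(s_0, k_0) = 0x68E
s_2 = Round(s_1, k_1) = 0x034
s_3 = Round(s_2, k_2) = 0xB43
s_4 = Round(s_3, k_3) = 0x43E
s_5 = Round(s_4, k_4) = 0xAFA
s_6 = Round(s_5, k_5) = 0x9A1
s_7 = Round(s_6, k_6) = 0x4C0
s_8 = Round(s_7, k_7) = 0x7E8

0x7E8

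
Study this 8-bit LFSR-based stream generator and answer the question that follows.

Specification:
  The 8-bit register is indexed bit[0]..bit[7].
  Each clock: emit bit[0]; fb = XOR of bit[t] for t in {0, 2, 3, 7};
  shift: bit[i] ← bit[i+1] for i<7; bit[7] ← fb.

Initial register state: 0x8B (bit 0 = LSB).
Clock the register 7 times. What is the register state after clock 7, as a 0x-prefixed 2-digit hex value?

reg_0 = 0x8B
clock 1: out=1, reg = 0xC5
clock 2: out=1, reg = 0xE2
clock 3: out=0, reg = 0xF1
clock 4: out=1, reg = 0x78
clock 5: out=0, reg = 0xBC
clock 6: out=0, reg = 0xDE
clock 7: out=0, reg = 0xEF

0xEF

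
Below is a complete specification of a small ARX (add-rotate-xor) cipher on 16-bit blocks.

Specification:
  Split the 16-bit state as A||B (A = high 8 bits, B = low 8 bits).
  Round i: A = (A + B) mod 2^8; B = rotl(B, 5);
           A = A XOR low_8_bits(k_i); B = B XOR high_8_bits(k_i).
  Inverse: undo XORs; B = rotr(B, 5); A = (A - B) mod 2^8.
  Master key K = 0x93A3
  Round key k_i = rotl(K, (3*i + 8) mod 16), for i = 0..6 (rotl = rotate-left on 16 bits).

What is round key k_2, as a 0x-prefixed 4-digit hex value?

K = 0x93A3
k_0 = rotl(K, (3*0+8) mod 16) = rotl(K, 8) = 0xA393
k_1 = rotl(K, (3*1+8) mod 16) = rotl(K, 11) = 0x1C9D
k_2 = rotl(K, (3*2+8) mod 16) = rotl(K, 14) = 0xE4E8

0xE4E8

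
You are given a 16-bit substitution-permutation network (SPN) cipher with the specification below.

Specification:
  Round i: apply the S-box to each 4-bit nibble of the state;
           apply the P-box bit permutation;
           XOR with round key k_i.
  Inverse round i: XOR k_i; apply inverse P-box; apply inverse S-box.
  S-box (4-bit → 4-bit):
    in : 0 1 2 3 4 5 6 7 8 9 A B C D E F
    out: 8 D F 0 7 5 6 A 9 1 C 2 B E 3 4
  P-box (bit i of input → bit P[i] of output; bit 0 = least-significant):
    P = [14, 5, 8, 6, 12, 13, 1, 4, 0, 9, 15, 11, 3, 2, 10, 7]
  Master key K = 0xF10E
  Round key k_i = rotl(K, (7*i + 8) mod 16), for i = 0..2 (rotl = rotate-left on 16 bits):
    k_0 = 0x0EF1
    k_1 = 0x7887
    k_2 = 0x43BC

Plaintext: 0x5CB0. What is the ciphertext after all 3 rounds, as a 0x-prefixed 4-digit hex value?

0xF517

s_0 = plaintext = 0x5CB0
s_1 = Round(s_0, k_0) = 0x20B8
s_2 = Round(s_1, k_1) = 0x144B
s_3 = Round(s_2, k_2) = 0xF517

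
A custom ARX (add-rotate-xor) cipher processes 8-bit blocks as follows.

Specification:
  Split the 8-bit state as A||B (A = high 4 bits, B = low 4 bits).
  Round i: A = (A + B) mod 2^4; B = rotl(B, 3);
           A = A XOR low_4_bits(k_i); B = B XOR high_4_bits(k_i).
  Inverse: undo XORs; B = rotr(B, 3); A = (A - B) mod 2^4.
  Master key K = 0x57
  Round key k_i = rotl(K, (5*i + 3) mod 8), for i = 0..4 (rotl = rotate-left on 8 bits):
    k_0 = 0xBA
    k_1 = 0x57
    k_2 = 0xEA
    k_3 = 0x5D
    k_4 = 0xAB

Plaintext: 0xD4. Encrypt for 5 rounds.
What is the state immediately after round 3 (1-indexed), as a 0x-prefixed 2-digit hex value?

0x62

s_0 = plaintext = 0xD4
s_1 = Round(s_0, k_0) = 0xB9
s_2 = Round(s_1, k_1) = 0x39
s_3 = Round(s_2, k_2) = 0x62
s_4 = Round(s_3, k_3) = 0x54
s_5 = Round(s_4, k_4) = 0x28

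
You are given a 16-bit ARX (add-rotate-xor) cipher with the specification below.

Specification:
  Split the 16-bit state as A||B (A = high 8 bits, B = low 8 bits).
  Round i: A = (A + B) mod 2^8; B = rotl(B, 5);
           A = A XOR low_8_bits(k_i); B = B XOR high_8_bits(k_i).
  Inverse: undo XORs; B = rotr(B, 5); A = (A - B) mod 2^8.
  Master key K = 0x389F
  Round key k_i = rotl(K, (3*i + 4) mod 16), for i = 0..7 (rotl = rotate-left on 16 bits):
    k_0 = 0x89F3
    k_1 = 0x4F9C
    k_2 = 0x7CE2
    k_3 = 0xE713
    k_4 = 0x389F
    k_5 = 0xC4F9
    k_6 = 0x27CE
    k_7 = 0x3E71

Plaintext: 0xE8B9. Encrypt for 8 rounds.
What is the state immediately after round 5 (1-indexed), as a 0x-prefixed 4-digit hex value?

0xAF79

s_0 = plaintext = 0xE8B9
s_1 = Round(s_0, k_0) = 0x52BE
s_2 = Round(s_1, k_1) = 0x8C98
s_3 = Round(s_2, k_2) = 0xC66F
s_4 = Round(s_3, k_3) = 0x260A
s_5 = Round(s_4, k_4) = 0xAF79
s_6 = Round(s_5, k_5) = 0xD1EB
s_7 = Round(s_6, k_6) = 0x725A
s_8 = Round(s_7, k_7) = 0xBD75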